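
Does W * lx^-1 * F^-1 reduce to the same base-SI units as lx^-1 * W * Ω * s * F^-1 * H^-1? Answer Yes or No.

Left side:
  W = kg·m²·s⁻³.
  lx = m⁻²·cd.
  So lx⁻¹ = m²·cd⁻¹.
  F = kg⁻¹·m⁻²·s⁴·A².
  So F⁻¹ = kg·m²·s⁻⁴·A⁻².
  Combining: W·lx⁻¹·F⁻¹ = (kg·m²·s⁻³) · (m²·cd⁻¹) · (kg·m²·s⁻⁴·A⁻²) = kg²·m⁶·s⁻⁷·A⁻²·cd⁻¹.
Right side:
  lx = m⁻²·cd.
  So lx⁻¹ = m²·cd⁻¹.
  W = kg·m²·s⁻³.
  Ω = kg·m²·s⁻³·A⁻².
  F = kg⁻¹·m⁻²·s⁴·A².
  So F⁻¹ = kg·m²·s⁻⁴·A⁻².
  H = kg·m²·s⁻²·A⁻².
  So H⁻¹ = kg⁻¹·m⁻²·s²·A².
  Combining: lx⁻¹·W·Ω·s·F⁻¹·H⁻¹ = (m²·cd⁻¹) · (kg·m²·s⁻³) · (kg·m²·s⁻³·A⁻²) · s · (kg·m²·s⁻⁴·A⁻²) · (kg⁻¹·m⁻²·s²·A²) = kg²·m⁶·s⁻⁷·A⁻²·cd⁻¹.
Both reduce to kg²·m⁶·s⁻⁷·A⁻²·cd⁻¹.

Yes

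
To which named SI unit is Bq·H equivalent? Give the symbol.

Ω

Bq = 1/s = s⁻¹ (activity is decays per second).
H = Wb/A (inductance = flux per current),
    = kg·m²·s⁻²·A⁻².
Combining: Bq·H = s⁻¹ · (kg·m²·s⁻²·A⁻²) = kg·m²·s⁻³·A⁻².
kg·m²·s⁻³·A⁻² is the base-SI form of the ohm.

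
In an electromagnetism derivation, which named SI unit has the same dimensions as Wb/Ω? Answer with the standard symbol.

Ω = kg·m²·s⁻³·A⁻².
So Ω⁻¹ = kg⁻¹·m⁻²·s³·A².
Wb = kg·m²·s⁻²·A⁻¹.
Combining: Ω⁻¹·Wb = (kg⁻¹·m⁻²·s³·A²) · (kg·m²·s⁻²·A⁻¹) = s·A.
s·A is the base-SI form of the coulomb.

C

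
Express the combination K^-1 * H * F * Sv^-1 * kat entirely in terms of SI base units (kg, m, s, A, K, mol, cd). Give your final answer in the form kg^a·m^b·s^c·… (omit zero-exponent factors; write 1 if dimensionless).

m⁻²·s³·K⁻¹·mol

H = kg·m²·s⁻²·A⁻².
F = kg⁻¹·m⁻²·s⁴·A².
Sv = m²·s⁻².
So Sv⁻¹ = m⁻²·s².
kat = s⁻¹·mol.
Combining: K⁻¹·H·F·Sv⁻¹·kat = K⁻¹ · (kg·m²·s⁻²·A⁻²) · (kg⁻¹·m⁻²·s⁴·A²) · (m⁻²·s²) · (s⁻¹·mol) = m⁻²·s³·K⁻¹·mol.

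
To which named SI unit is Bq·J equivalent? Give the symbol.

Bq = 1/s = s⁻¹ (activity is decays per second).
J = N·m (work = force × distance),
    = kg·m²·s⁻².
Combining: Bq·J = s⁻¹ · (kg·m²·s⁻²) = kg·m²·s⁻³.
kg·m²·s⁻³ is the base-SI form of the watt.

W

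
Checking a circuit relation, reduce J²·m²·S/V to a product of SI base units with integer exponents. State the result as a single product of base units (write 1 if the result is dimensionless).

m²·s²·A³

J = kg·m²·s⁻².
So J² = kg²·m⁴·s⁻⁴.
V = kg·m²·s⁻³·A⁻¹.
So V⁻¹ = kg⁻¹·m⁻²·s³·A.
S = kg⁻¹·m⁻²·s³·A².
Combining: J²·V⁻¹·m²·S = (kg²·m⁴·s⁻⁴) · (kg⁻¹·m⁻²·s³·A) · m² · (kg⁻¹·m⁻²·s³·A²) = m²·s²·A³.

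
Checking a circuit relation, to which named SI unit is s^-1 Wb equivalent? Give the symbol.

Wb = V·s (flux: a volt is a weber per second),
    = kg·m²·s⁻²·A⁻¹.
Combining: s⁻¹·Wb = s⁻¹ · (kg·m²·s⁻²·A⁻¹) = kg·m²·s⁻³·A⁻¹.
kg·m²·s⁻³·A⁻¹ is the base-SI form of the volt.

V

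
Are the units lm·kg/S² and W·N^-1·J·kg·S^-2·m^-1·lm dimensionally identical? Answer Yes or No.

No

Left side:
  lm = cd·sr = cd (luminous flux; sr is dimensionless).
  S = 1/Ω (conductance is reciprocal resistance),
      = kg⁻¹·m⁻²·s³·A².
  So S⁻² = kg²·m⁴·s⁻⁶·A⁻⁴.
  Combining: lm·S⁻²·kg = cd · (kg²·m⁴·s⁻⁶·A⁻⁴) · kg = kg³·m⁴·s⁻⁶·A⁻⁴·cd.
Right side:
  W = kg·m²·s⁻³.
  N = kg·m·s⁻².
  So N⁻¹ = kg⁻¹·m⁻¹·s².
  J = kg·m²·s⁻².
  S = kg⁻¹·m⁻²·s³·A².
  So S⁻² = kg²·m⁴·s⁻⁶·A⁻⁴.
  lm = cd.
  Combining: W·N⁻¹·J·kg·S⁻²·m⁻¹·lm = (kg·m²·s⁻³) · (kg⁻¹·m⁻¹·s²) · (kg·m²·s⁻²) · kg · (kg²·m⁴·s⁻⁶·A⁻⁴) · m⁻¹ · cd = kg⁴·m⁶·s⁻⁹·A⁻⁴·cd.
Left is kg³·m⁴·s⁻⁶·A⁻⁴·cd; right is kg⁴·m⁶·s⁻⁹·A⁻⁴·cd — different.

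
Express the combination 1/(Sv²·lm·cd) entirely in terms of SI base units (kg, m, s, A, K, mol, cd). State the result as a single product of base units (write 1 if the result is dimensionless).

m⁻⁴·s⁴·cd⁻²

Sv = m²·s⁻².
So Sv⁻² = m⁻⁴·s⁴.
lm = cd.
So lm⁻¹ = cd⁻¹.
Combining: Sv⁻²·lm⁻¹·cd⁻¹ = (m⁻⁴·s⁴) · cd⁻¹ · cd⁻¹ = m⁻⁴·s⁴·cd⁻².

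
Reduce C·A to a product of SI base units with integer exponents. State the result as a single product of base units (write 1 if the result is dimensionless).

s·A²

C = A·s = s·A (charge = current × time).
Combining: C·A = (s·A) · A = s·A².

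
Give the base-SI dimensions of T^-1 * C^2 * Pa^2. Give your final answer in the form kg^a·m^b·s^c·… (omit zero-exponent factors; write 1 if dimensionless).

T = Wb/m² (flux density = flux per area),
    = kg·s⁻²·A⁻¹.
So T⁻¹ = kg⁻¹·s²·A.
C = A·s = s·A (charge = current × time).
So C² = s²·A².
Pa = N/m² (pressure = force per area),
    = kg·m⁻¹·s⁻².
So Pa² = kg²·m⁻²·s⁻⁴.
Combining: T⁻¹·C²·Pa² = (kg⁻¹·s²·A) · (s²·A²) · (kg²·m⁻²·s⁻⁴) = kg·m⁻²·A³.

kg·m⁻²·A³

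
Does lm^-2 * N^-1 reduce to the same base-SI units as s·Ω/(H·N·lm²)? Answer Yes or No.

Left side:
  lm = cd·sr = cd (luminous flux; sr is dimensionless).
  So lm⁻² = cd⁻².
  N = kg·m/s² = kg·m·s⁻² (force = mass × acceleration).
  So N⁻¹ = kg⁻¹·m⁻¹·s².
  Combining: lm⁻²·N⁻¹ = cd⁻² · (kg⁻¹·m⁻¹·s²) = kg⁻¹·m⁻¹·s²·cd⁻².
Right side:
  H = kg·m²·s⁻²·A⁻².
  So H⁻¹ = kg⁻¹·m⁻²·s²·A².
  N = kg·m·s⁻².
  So N⁻¹ = kg⁻¹·m⁻¹·s².
  lm = cd.
  So lm⁻² = cd⁻².
  Ω = kg·m²·s⁻³·A⁻².
  Combining: s·H⁻¹·N⁻¹·lm⁻²·Ω = s · (kg⁻¹·m⁻²·s²·A²) · (kg⁻¹·m⁻¹·s²) · cd⁻² · (kg·m²·s⁻³·A⁻²) = kg⁻¹·m⁻¹·s²·cd⁻².
Both reduce to kg⁻¹·m⁻¹·s²·cd⁻².

Yes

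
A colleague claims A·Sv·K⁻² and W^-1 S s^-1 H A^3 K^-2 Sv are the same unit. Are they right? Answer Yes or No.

Left side:
  Sv = J/kg (equivalent dose = energy per mass),
      = m²·s⁻².
  Combining: A·Sv·K⁻² = A · (m²·s⁻²) · K⁻² = m²·s⁻²·A·K⁻².
Right side:
  W = J/s (power = energy per time),
      = kg·m²·s⁻³.
  So W⁻¹ = kg⁻¹·m⁻²·s³.
  S = 1/Ω (conductance is reciprocal resistance),
      = kg⁻¹·m⁻²·s³·A².
  H = Wb/A (inductance = flux per current),
      = kg·m²·s⁻²·A⁻².
  Sv = J/kg (equivalent dose = energy per mass),
      = m²·s⁻².
  Combining: W⁻¹·S·s⁻¹·H·A³·K⁻²·Sv = (kg⁻¹·m⁻²·s³) · (kg⁻¹·m⁻²·s³·A²) · s⁻¹ · (kg·m²·s⁻²·A⁻²) · A³ · K⁻² · (m²·s⁻²) = kg⁻¹·s·A³·K⁻².
Left is m²·s⁻²·A·K⁻²; right is kg⁻¹·s·A³·K⁻² — different.

No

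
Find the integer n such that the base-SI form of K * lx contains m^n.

-2

lx = lm/m² (illuminance = luminous flux per area),
    = m⁻²·cd.
Combining: K·lx = K · (m⁻²·cd) = m⁻²·K·cd.
The exponent of m is -2.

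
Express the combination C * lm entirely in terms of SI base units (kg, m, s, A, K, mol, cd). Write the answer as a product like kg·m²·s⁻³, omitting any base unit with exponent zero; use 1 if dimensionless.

s·A·cd

C = s·A.
lm = cd.
Combining: C·lm = (s·A) · cd = s·A·cd.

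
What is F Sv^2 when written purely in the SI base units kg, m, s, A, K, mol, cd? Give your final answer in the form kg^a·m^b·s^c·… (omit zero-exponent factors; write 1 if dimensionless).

F = kg⁻¹·m⁻²·s⁴·A².
Sv = m²·s⁻².
So Sv² = m⁴·s⁻⁴.
Combining: F·Sv² = (kg⁻¹·m⁻²·s⁴·A²) · (m⁴·s⁻⁴) = kg⁻¹·m²·A².

kg⁻¹·m²·A²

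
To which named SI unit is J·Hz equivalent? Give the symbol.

W

J = kg·m²·s⁻².
Hz = s⁻¹.
Combining: J·Hz = (kg·m²·s⁻²) · s⁻¹ = kg·m²·s⁻³.
kg·m²·s⁻³ is the base-SI form of the watt.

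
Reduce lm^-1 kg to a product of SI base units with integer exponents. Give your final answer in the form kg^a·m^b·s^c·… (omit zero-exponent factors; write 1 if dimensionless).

lm = cd.
So lm⁻¹ = cd⁻¹.
Combining: lm⁻¹·kg = cd⁻¹ · kg = kg·cd⁻¹.

kg·cd⁻¹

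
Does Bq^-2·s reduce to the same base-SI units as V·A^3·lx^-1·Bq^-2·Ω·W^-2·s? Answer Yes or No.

Left side:
  Bq = 1/s = s⁻¹ (activity is decays per second).
  So Bq⁻² = s².
  Combining: Bq⁻²·s = s² · s = s³.
Right side:
  V = kg·m²·s⁻³·A⁻¹.
  lx = m⁻²·cd.
  So lx⁻¹ = m²·cd⁻¹.
  Bq = s⁻¹.
  So Bq⁻² = s².
  Ω = kg·m²·s⁻³·A⁻².
  W = kg·m²·s⁻³.
  So W⁻² = kg⁻²·m⁻⁴·s⁶.
  Combining: V·A³·lx⁻¹·Bq⁻²·Ω·W⁻²·s = (kg·m²·s⁻³·A⁻¹) · A³ · (m²·cd⁻¹) · s² · (kg·m²·s⁻³·A⁻²) · (kg⁻²·m⁻⁴·s⁶) · s = m²·s³·cd⁻¹.
Left is s³; right is m²·s³·cd⁻¹ — different.

No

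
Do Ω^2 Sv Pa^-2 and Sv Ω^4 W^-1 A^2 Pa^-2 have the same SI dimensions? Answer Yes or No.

No

Left side:
  Ω = kg·m²·s⁻³·A⁻².
  So Ω² = kg²·m⁴·s⁻⁶·A⁻⁴.
  Sv = m²·s⁻².
  Pa = kg·m⁻¹·s⁻².
  So Pa⁻² = kg⁻²·m²·s⁴.
  Combining: Ω²·Sv·Pa⁻² = (kg²·m⁴·s⁻⁶·A⁻⁴) · (m²·s⁻²) · (kg⁻²·m²·s⁴) = m⁸·s⁻⁴·A⁻⁴.
Right side:
  Sv = m²·s⁻².
  Ω = kg·m²·s⁻³·A⁻².
  So Ω⁴ = kg⁴·m⁸·s⁻¹²·A⁻⁸.
  W = kg·m²·s⁻³.
  So W⁻¹ = kg⁻¹·m⁻²·s³.
  Pa = kg·m⁻¹·s⁻².
  So Pa⁻² = kg⁻²·m²·s⁴.
  Combining: Sv·Ω⁴·W⁻¹·A²·Pa⁻² = (m²·s⁻²) · (kg⁴·m⁸·s⁻¹²·A⁻⁸) · (kg⁻¹·m⁻²·s³) · A² · (kg⁻²·m²·s⁴) = kg·m¹⁰·s⁻⁷·A⁻⁶.
Left is m⁸·s⁻⁴·A⁻⁴; right is kg·m¹⁰·s⁻⁷·A⁻⁶ — different.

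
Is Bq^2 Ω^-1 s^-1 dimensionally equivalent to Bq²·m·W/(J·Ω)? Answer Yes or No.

Left side:
  Bq = s⁻¹.
  So Bq² = s⁻².
  Ω = kg·m²·s⁻³·A⁻².
  So Ω⁻¹ = kg⁻¹·m⁻²·s³·A².
  Combining: Bq²·Ω⁻¹·s⁻¹ = s⁻² · (kg⁻¹·m⁻²·s³·A²) · s⁻¹ = kg⁻¹·m⁻²·A².
Right side:
  Bq = s⁻¹.
  So Bq² = s⁻².
  J = kg·m²·s⁻².
  So J⁻¹ = kg⁻¹·m⁻²·s².
  Ω = kg·m²·s⁻³·A⁻².
  So Ω⁻¹ = kg⁻¹·m⁻²·s³·A².
  W = kg·m²·s⁻³.
  Combining: Bq²·m·J⁻¹·Ω⁻¹·W = s⁻² · m · (kg⁻¹·m⁻²·s²) · (kg⁻¹·m⁻²·s³·A²) · (kg·m²·s⁻³) = kg⁻¹·m⁻¹·A².
Left is kg⁻¹·m⁻²·A²; right is kg⁻¹·m⁻¹·A² — different.

No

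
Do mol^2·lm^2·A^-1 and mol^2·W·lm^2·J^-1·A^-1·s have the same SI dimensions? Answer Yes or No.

Yes

Left side:
  lm = cd·sr = cd (luminous flux; sr is dimensionless).
  So lm² = cd².
  Combining: mol²·lm²·A⁻¹ = mol² · cd² · A⁻¹ = A⁻¹·mol²·cd².
Right side:
  W = J/s (power = energy per time),
      = kg·m²·s⁻³.
  lm = cd·sr = cd (luminous flux; sr is dimensionless).
  So lm² = cd².
  J = N·m (work = force × distance),
      = kg·m²·s⁻².
  So J⁻¹ = kg⁻¹·m⁻²·s².
  Combining: mol²·W·lm²·J⁻¹·A⁻¹·s = mol² · (kg·m²·s⁻³) · cd² · (kg⁻¹·m⁻²·s²) · A⁻¹ · s = A⁻¹·mol²·cd².
Both reduce to A⁻¹·mol²·cd².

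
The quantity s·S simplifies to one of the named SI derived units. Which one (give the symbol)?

S = 1/Ω (conductance is reciprocal resistance),
    = kg⁻¹·m⁻²·s³·A².
Combining: s·S = s · (kg⁻¹·m⁻²·s³·A²) = kg⁻¹·m⁻²·s⁴·A².
kg⁻¹·m⁻²·s⁴·A² is the base-SI form of the farad.

F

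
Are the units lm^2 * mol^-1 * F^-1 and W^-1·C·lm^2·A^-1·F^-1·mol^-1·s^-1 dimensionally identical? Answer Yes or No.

No

Left side:
  lm = cd.
  So lm² = cd².
  F = kg⁻¹·m⁻²·s⁴·A².
  So F⁻¹ = kg·m²·s⁻⁴·A⁻².
  Combining: lm²·mol⁻¹·F⁻¹ = cd² · mol⁻¹ · (kg·m²·s⁻⁴·A⁻²) = kg·m²·s⁻⁴·A⁻²·mol⁻¹·cd².
Right side:
  W = kg·m²·s⁻³.
  So W⁻¹ = kg⁻¹·m⁻²·s³.
  C = s·A.
  lm = cd.
  So lm² = cd².
  F = kg⁻¹·m⁻²·s⁴·A².
  So F⁻¹ = kg·m²·s⁻⁴·A⁻².
  Combining: W⁻¹·C·lm²·A⁻¹·F⁻¹·mol⁻¹·s⁻¹ = (kg⁻¹·m⁻²·s³) · (s·A) · cd² · A⁻¹ · (kg·m²·s⁻⁴·A⁻²) · mol⁻¹ · s⁻¹ = s⁻¹·A⁻²·mol⁻¹·cd².
Left is kg·m²·s⁻⁴·A⁻²·mol⁻¹·cd²; right is s⁻¹·A⁻²·mol⁻¹·cd² — different.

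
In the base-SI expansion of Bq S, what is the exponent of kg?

-1

Bq = 1/s = s⁻¹ (activity is decays per second).
S = 1/Ω (conductance is reciprocal resistance),
    = kg⁻¹·m⁻²·s³·A².
Combining: Bq·S = s⁻¹ · (kg⁻¹·m⁻²·s³·A²) = kg⁻¹·m⁻²·s²·A².
The exponent of kg is -1.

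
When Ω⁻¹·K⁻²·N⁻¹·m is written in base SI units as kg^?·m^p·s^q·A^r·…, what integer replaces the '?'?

Ω = V/A (resistance = voltage per current),
    = kg·m²·s⁻³·A⁻².
So Ω⁻¹ = kg⁻¹·m⁻²·s³·A².
N = kg·m/s² = kg·m·s⁻² (force = mass × acceleration).
So N⁻¹ = kg⁻¹·m⁻¹·s².
Combining: Ω⁻¹·K⁻²·N⁻¹·m = (kg⁻¹·m⁻²·s³·A²) · K⁻² · (kg⁻¹·m⁻¹·s²) · m = kg⁻²·m⁻²·s⁵·A²·K⁻².
The exponent of kg is -2.

-2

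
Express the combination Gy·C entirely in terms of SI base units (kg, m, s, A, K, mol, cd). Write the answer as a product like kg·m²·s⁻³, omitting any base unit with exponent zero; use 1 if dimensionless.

m²·s⁻¹·A

Gy = m²·s⁻².
C = s·A.
Combining: Gy·C = (m²·s⁻²) · (s·A) = m²·s⁻¹·A.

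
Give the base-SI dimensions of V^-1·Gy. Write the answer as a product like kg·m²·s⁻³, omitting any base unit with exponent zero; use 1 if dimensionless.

kg⁻¹·s·A

V = W/A (potential = power per current),
    = kg·m²·s⁻³·A⁻¹.
So V⁻¹ = kg⁻¹·m⁻²·s³·A.
Gy = J/kg (absorbed dose = energy per mass),
    = m²·s⁻².
Combining: V⁻¹·Gy = (kg⁻¹·m⁻²·s³·A) · (m²·s⁻²) = kg⁻¹·s·A.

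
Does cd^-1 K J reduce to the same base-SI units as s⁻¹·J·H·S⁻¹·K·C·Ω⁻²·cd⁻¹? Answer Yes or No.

No

Left side:
  J = N·m (work = force × distance),
      = kg·m²·s⁻².
  Combining: cd⁻¹·K·J = cd⁻¹ · K · (kg·m²·s⁻²) = kg·m²·s⁻²·K·cd⁻¹.
Right side:
  J = N·m (work = force × distance),
      = kg·m²·s⁻².
  H = Wb/A (inductance = flux per current),
      = kg·m²·s⁻²·A⁻².
  S = 1/Ω (conductance is reciprocal resistance),
      = kg⁻¹·m⁻²·s³·A².
  So S⁻¹ = kg·m²·s⁻³·A⁻².
  C = A·s = s·A (charge = current × time).
  Ω = V/A (resistance = voltage per current),
      = kg·m²·s⁻³·A⁻².
  So Ω⁻² = kg⁻²·m⁻⁴·s⁶·A⁴.
  Combining: s⁻¹·J·H·S⁻¹·K·C·Ω⁻²·cd⁻¹ = s⁻¹ · (kg·m²·s⁻²) · (kg·m²·s⁻²·A⁻²) · (kg·m²·s⁻³·A⁻²) · K · (s·A) · (kg⁻²·m⁻⁴·s⁶·A⁴) · cd⁻¹ = kg·m²·s⁻¹·A·K·cd⁻¹.
Left is kg·m²·s⁻²·K·cd⁻¹; right is kg·m²·s⁻¹·A·K·cd⁻¹ — different.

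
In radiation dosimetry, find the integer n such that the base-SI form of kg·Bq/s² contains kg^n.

1

Bq = s⁻¹.
Combining: s⁻²·kg·Bq = s⁻² · kg · s⁻¹ = kg·s⁻³.
The exponent of kg is 1.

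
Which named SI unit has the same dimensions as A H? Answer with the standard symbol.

Wb

H = Wb/A (inductance = flux per current),
    = kg·m²·s⁻²·A⁻².
Combining: A·H = A · (kg·m²·s⁻²·A⁻²) = kg·m²·s⁻²·A⁻¹.
kg·m²·s⁻²·A⁻¹ is the base-SI form of the weber.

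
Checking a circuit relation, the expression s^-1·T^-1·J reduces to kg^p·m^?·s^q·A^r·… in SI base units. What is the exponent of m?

2

T = kg·s⁻²·A⁻¹.
So T⁻¹ = kg⁻¹·s²·A.
J = kg·m²·s⁻².
Combining: s⁻¹·T⁻¹·J = s⁻¹ · (kg⁻¹·s²·A) · (kg·m²·s⁻²) = m²·s⁻¹·A.
The exponent of m is 2.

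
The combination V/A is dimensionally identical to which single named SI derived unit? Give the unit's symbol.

Ω

V = W/A (potential = power per current),
    = kg·m²·s⁻³·A⁻¹.
Combining: V·A⁻¹ = (kg·m²·s⁻³·A⁻¹) · A⁻¹ = kg·m²·s⁻³·A⁻².
kg·m²·s⁻³·A⁻² is the base-SI form of the ohm.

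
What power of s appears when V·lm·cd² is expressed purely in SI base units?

-3

V = W/A (potential = power per current),
    = kg·m²·s⁻³·A⁻¹.
lm = cd·sr = cd (luminous flux; sr is dimensionless).
Combining: V·lm·cd² = (kg·m²·s⁻³·A⁻¹) · cd · cd² = kg·m²·s⁻³·A⁻¹·cd³.
The exponent of s is -3.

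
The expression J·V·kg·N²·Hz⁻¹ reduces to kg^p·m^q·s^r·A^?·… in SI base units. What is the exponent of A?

-1

J = N·m (work = force × distance),
    = kg·m²·s⁻².
V = W/A (potential = power per current),
    = kg·m²·s⁻³·A⁻¹.
N = kg·m/s² = kg·m·s⁻² (force = mass × acceleration).
So N² = kg²·m²·s⁻⁴.
Hz = 1/s = s⁻¹ (frequency is cycles per second).
So Hz⁻¹ = s.
Combining: J·V·kg·N²·Hz⁻¹ = (kg·m²·s⁻²) · (kg·m²·s⁻³·A⁻¹) · kg · (kg²·m²·s⁻⁴) · s = kg⁵·m⁶·s⁻⁸·A⁻¹.
The exponent of A is -1.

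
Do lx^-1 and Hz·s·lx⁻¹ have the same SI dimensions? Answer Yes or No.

Yes

Left side:
  lx = m⁻²·cd.
  So lx⁻¹ = m²·cd⁻¹.
Right side:
  Hz = 1/s = s⁻¹ (frequency is cycles per second).
  lx = lm/m² (illuminance = luminous flux per area),
      = m⁻²·cd.
  So lx⁻¹ = m²·cd⁻¹.
  Combining: Hz·s·lx⁻¹ = s⁻¹ · s · (m²·cd⁻¹) = m²·cd⁻¹.
Both reduce to m²·cd⁻¹.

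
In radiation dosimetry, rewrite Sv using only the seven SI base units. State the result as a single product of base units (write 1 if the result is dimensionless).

Sv = m²·s⁻².

m²·s⁻²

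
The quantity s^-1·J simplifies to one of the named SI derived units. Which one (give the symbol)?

J = N·m (work = force × distance),
    = kg·m²·s⁻².
Combining: s⁻¹·J = s⁻¹ · (kg·m²·s⁻²) = kg·m²·s⁻³.
kg·m²·s⁻³ is the base-SI form of the watt.

W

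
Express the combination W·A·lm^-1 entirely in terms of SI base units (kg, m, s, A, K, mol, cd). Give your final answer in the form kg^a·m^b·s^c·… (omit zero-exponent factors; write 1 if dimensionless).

kg·m²·s⁻³·A·cd⁻¹

W = J/s (power = energy per time),
    = kg·m²·s⁻³.
lm = cd·sr = cd (luminous flux; sr is dimensionless).
So lm⁻¹ = cd⁻¹.
Combining: W·A·lm⁻¹ = (kg·m²·s⁻³) · A · cd⁻¹ = kg·m²·s⁻³·A·cd⁻¹.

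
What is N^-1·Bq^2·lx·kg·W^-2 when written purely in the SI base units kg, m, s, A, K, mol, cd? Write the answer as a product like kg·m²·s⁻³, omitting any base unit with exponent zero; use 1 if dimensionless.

kg⁻²·m⁻⁷·s⁶·cd

N = kg·m/s² = kg·m·s⁻² (force = mass × acceleration).
So N⁻¹ = kg⁻¹·m⁻¹·s².
Bq = 1/s = s⁻¹ (activity is decays per second).
So Bq² = s⁻².
lx = lm/m² (illuminance = luminous flux per area),
    = m⁻²·cd.
W = J/s (power = energy per time),
    = kg·m²·s⁻³.
So W⁻² = kg⁻²·m⁻⁴·s⁶.
Combining: N⁻¹·Bq²·lx·kg·W⁻² = (kg⁻¹·m⁻¹·s²) · s⁻² · (m⁻²·cd) · kg · (kg⁻²·m⁻⁴·s⁶) = kg⁻²·m⁻⁷·s⁶·cd.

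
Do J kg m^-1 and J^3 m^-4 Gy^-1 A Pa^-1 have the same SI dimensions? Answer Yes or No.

No

Left side:
  J = kg·m²·s⁻².
  Combining: J·kg·m⁻¹ = (kg·m²·s⁻²) · kg · m⁻¹ = kg²·m·s⁻².
Right side:
  J = kg·m²·s⁻².
  So J³ = kg³·m⁶·s⁻⁶.
  Gy = m²·s⁻².
  So Gy⁻¹ = m⁻²·s².
  Pa = kg·m⁻¹·s⁻².
  So Pa⁻¹ = kg⁻¹·m·s².
  Combining: J³·m⁻⁴·Gy⁻¹·A·Pa⁻¹ = (kg³·m⁶·s⁻⁶) · m⁻⁴ · (m⁻²·s²) · A · (kg⁻¹·m·s²) = kg²·m·s⁻²·A.
Left is kg²·m·s⁻²; right is kg²·m·s⁻²·A — different.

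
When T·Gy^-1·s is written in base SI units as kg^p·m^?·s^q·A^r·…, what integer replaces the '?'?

T = kg·s⁻²·A⁻¹.
Gy = m²·s⁻².
So Gy⁻¹ = m⁻²·s².
Combining: T·Gy⁻¹·s = (kg·s⁻²·A⁻¹) · (m⁻²·s²) · s = kg·m⁻²·s·A⁻¹.
The exponent of m is -2.

-2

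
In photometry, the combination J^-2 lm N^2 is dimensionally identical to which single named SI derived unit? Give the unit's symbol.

lx

J = N·m (work = force × distance),
    = kg·m²·s⁻².
So J⁻² = kg⁻²·m⁻⁴·s⁴.
lm = cd·sr = cd (luminous flux; sr is dimensionless).
N = kg·m/s² = kg·m·s⁻² (force = mass × acceleration).
So N² = kg²·m²·s⁻⁴.
Combining: J⁻²·lm·N² = (kg⁻²·m⁻⁴·s⁴) · cd · (kg²·m²·s⁻⁴) = m⁻²·cd.
m⁻²·cd is the base-SI form of the lux.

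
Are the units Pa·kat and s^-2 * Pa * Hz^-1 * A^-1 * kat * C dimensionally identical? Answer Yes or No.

Left side:
  Pa = N/m² (pressure = force per area),
      = kg·m⁻¹·s⁻².
  kat = mol/s = s⁻¹·mol (catalytic activity).
  Combining: Pa·kat = (kg·m⁻¹·s⁻²) · (s⁻¹·mol) = kg·m⁻¹·s⁻³·mol.
Right side:
  Pa = N/m² (pressure = force per area),
      = kg·m⁻¹·s⁻².
  Hz = 1/s = s⁻¹ (frequency is cycles per second).
  So Hz⁻¹ = s.
  kat = mol/s = s⁻¹·mol (catalytic activity).
  C = A·s = s·A (charge = current × time).
  Combining: s⁻²·Pa·Hz⁻¹·A⁻¹·kat·C = s⁻² · (kg·m⁻¹·s⁻²) · s · A⁻¹ · (s⁻¹·mol) · (s·A) = kg·m⁻¹·s⁻³·mol.
Both reduce to kg·m⁻¹·s⁻³·mol.

Yes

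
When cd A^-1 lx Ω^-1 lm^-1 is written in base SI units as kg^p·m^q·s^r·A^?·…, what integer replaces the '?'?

lx = lm/m² (illuminance = luminous flux per area),
    = m⁻²·cd.
Ω = V/A (resistance = voltage per current),
    = kg·m²·s⁻³·A⁻².
So Ω⁻¹ = kg⁻¹·m⁻²·s³·A².
lm = cd·sr = cd (luminous flux; sr is dimensionless).
So lm⁻¹ = cd⁻¹.
Combining: cd·A⁻¹·lx·Ω⁻¹·lm⁻¹ = cd · A⁻¹ · (m⁻²·cd) · (kg⁻¹·m⁻²·s³·A²) · cd⁻¹ = kg⁻¹·m⁻⁴·s³·A·cd.
The exponent of A is 1.

1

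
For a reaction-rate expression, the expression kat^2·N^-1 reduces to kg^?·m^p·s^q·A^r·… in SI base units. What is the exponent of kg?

kat = s⁻¹·mol.
So kat² = s⁻²·mol².
N = kg·m·s⁻².
So N⁻¹ = kg⁻¹·m⁻¹·s².
Combining: kat²·N⁻¹ = (s⁻²·mol²) · (kg⁻¹·m⁻¹·s²) = kg⁻¹·m⁻¹·mol².
The exponent of kg is -1.

-1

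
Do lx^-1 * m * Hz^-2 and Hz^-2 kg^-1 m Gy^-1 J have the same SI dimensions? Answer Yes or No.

No

Left side:
  lx = lm/m² (illuminance = luminous flux per area),
      = m⁻²·cd.
  So lx⁻¹ = m²·cd⁻¹.
  Hz = 1/s = s⁻¹ (frequency is cycles per second).
  So Hz⁻² = s².
  Combining: lx⁻¹·m·Hz⁻² = (m²·cd⁻¹) · m · s² = m³·s²·cd⁻¹.
Right side:
  Hz = 1/s = s⁻¹ (frequency is cycles per second).
  So Hz⁻² = s².
  Gy = J/kg (absorbed dose = energy per mass),
      = m²·s⁻².
  So Gy⁻¹ = m⁻²·s².
  J = N·m (work = force × distance),
      = kg·m²·s⁻².
  Combining: Hz⁻²·kg⁻¹·m·Gy⁻¹·J = s² · kg⁻¹ · m · (m⁻²·s²) · (kg·m²·s⁻²) = m·s².
Left is m³·s²·cd⁻¹; right is m·s² — different.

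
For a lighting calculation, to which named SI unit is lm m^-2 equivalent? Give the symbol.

lx

lm = cd.
Combining: lm·m⁻² = cd · m⁻² = m⁻²·cd.
m⁻²·cd is the base-SI form of the lux.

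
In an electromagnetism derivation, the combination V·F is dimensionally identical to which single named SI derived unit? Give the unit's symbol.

C

V = W/A (potential = power per current),
    = kg·m²·s⁻³·A⁻¹.
F = C/V (capacitance = charge per voltage),
    = A·s/(kg·m²·s⁻³·A⁻¹) (substituting C and V),
    = kg⁻¹·m⁻²·s⁴·A².
Combining: V·F = (kg·m²·s⁻³·A⁻¹) · (kg⁻¹·m⁻²·s⁴·A²) = s·A.
s·A is the base-SI form of the coulomb.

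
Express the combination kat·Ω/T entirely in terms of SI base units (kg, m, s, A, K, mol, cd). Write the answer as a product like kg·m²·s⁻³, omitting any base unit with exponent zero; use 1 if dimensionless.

kat = mol/s = s⁻¹·mol (catalytic activity).
Ω = V/A (resistance = voltage per current),
    = kg·m²·s⁻³·A⁻².
T = Wb/m² (flux density = flux per area),
    = kg·s⁻²·A⁻¹.
So T⁻¹ = kg⁻¹·s²·A.
Combining: kat·Ω·T⁻¹ = (s⁻¹·mol) · (kg·m²·s⁻³·A⁻²) · (kg⁻¹·s²·A) = m²·s⁻²·A⁻¹·mol.

m²·s⁻²·A⁻¹·mol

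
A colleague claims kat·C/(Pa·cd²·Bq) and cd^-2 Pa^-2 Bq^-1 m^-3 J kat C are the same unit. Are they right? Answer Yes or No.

Left side:
  kat = mol/s = s⁻¹·mol (catalytic activity).
  C = A·s = s·A (charge = current × time).
  Pa = N/m² (pressure = force per area),
      = kg·m⁻¹·s⁻².
  So Pa⁻¹ = kg⁻¹·m·s².
  Bq = 1/s = s⁻¹ (activity is decays per second).
  So Bq⁻¹ = s.
  Combining: kat·C·Pa⁻¹·cd⁻²·Bq⁻¹ = (s⁻¹·mol) · (s·A) · (kg⁻¹·m·s²) · cd⁻² · s = kg⁻¹·m·s³·A·mol·cd⁻².
Right side:
  Pa = kg·m⁻¹·s⁻².
  So Pa⁻² = kg⁻²·m²·s⁴.
  Bq = s⁻¹.
  So Bq⁻¹ = s.
  J = kg·m²·s⁻².
  kat = s⁻¹·mol.
  C = s·A.
  Combining: cd⁻²·Pa⁻²·Bq⁻¹·m⁻³·J·kat·C = cd⁻² · (kg⁻²·m²·s⁴) · s · m⁻³ · (kg·m²·s⁻²) · (s⁻¹·mol) · (s·A) = kg⁻¹·m·s³·A·mol·cd⁻².
Both reduce to kg⁻¹·m·s³·A·mol·cd⁻².

Yes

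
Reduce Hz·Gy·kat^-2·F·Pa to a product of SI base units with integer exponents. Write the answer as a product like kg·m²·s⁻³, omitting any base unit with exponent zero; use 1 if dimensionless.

Hz = s⁻¹.
Gy = m²·s⁻².
kat = s⁻¹·mol.
So kat⁻² = s²·mol⁻².
F = kg⁻¹·m⁻²·s⁴·A².
Pa = kg·m⁻¹·s⁻².
Combining: Hz·Gy·kat⁻²·F·Pa = s⁻¹ · (m²·s⁻²) · (s²·mol⁻²) · (kg⁻¹·m⁻²·s⁴·A²) · (kg·m⁻¹·s⁻²) = m⁻¹·s·A²·mol⁻².

m⁻¹·s·A²·mol⁻²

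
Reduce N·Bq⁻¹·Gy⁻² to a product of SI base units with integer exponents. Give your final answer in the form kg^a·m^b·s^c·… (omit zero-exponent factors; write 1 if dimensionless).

kg·m⁻³·s³

N = kg·m/s² = kg·m·s⁻² (force = mass × acceleration).
Bq = 1/s = s⁻¹ (activity is decays per second).
So Bq⁻¹ = s.
Gy = J/kg (absorbed dose = energy per mass),
    = m²·s⁻².
So Gy⁻² = m⁻⁴·s⁴.
Combining: N·Bq⁻¹·Gy⁻² = (kg·m·s⁻²) · s · (m⁻⁴·s⁴) = kg·m⁻³·s³.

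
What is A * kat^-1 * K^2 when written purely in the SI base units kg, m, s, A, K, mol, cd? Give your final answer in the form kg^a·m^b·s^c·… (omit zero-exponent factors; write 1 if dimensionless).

s·A·K²·mol⁻¹

kat = s⁻¹·mol.
So kat⁻¹ = s·mol⁻¹.
Combining: A·kat⁻¹·K² = A · (s·mol⁻¹) · K² = s·A·K²·mol⁻¹.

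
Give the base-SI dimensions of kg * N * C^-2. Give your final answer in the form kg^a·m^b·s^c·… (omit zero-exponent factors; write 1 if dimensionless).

N = kg·m·s⁻².
C = s·A.
So C⁻² = s⁻²·A⁻².
Combining: kg·N·C⁻² = kg · (kg·m·s⁻²) · (s⁻²·A⁻²) = kg²·m·s⁻⁴·A⁻².

kg²·m·s⁻⁴·A⁻²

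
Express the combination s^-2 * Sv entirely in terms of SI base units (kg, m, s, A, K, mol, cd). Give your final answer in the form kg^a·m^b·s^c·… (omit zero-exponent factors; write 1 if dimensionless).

Sv = J/kg (equivalent dose = energy per mass),
    = m²·s⁻².
Combining: s⁻²·Sv = s⁻² · (m²·s⁻²) = m²·s⁻⁴.

m²·s⁻⁴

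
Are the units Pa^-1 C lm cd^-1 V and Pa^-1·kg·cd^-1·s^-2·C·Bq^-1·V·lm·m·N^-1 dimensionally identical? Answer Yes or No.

Left side:
  Pa = N/m² (pressure = force per area),
      = kg·m⁻¹·s⁻².
  So Pa⁻¹ = kg⁻¹·m·s².
  C = A·s = s·A (charge = current × time).
  lm = cd·sr = cd (luminous flux; sr is dimensionless).
  V = W/A (potential = power per current),
      = kg·m²·s⁻³·A⁻¹.
  Combining: Pa⁻¹·C·lm·cd⁻¹·V = (kg⁻¹·m·s²) · (s·A) · cd · cd⁻¹ · (kg·m²·s⁻³·A⁻¹) = m³.
Right side:
  Pa = N/m² (pressure = force per area),
      = kg·m⁻¹·s⁻².
  So Pa⁻¹ = kg⁻¹·m·s².
  C = A·s = s·A (charge = current × time).
  Bq = 1/s = s⁻¹ (activity is decays per second).
  So Bq⁻¹ = s.
  V = W/A (potential = power per current),
      = kg·m²·s⁻³·A⁻¹.
  lm = cd·sr = cd (luminous flux; sr is dimensionless).
  N = kg·m/s² = kg·m·s⁻² (force = mass × acceleration).
  So N⁻¹ = kg⁻¹·m⁻¹·s².
  Combining: Pa⁻¹·kg·cd⁻¹·s⁻²·C·Bq⁻¹·V·lm·m·N⁻¹ = (kg⁻¹·m·s²) · kg · cd⁻¹ · s⁻² · (s·A) · s · (kg·m²·s⁻³·A⁻¹) · cd · m · (kg⁻¹·m⁻¹·s²) = m³·s.
Left is m³; right is m³·s — different.

No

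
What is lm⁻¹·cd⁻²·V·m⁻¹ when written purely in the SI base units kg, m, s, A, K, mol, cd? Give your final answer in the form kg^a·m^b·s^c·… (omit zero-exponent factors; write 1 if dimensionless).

kg·m·s⁻³·A⁻¹·cd⁻³

lm = cd.
So lm⁻¹ = cd⁻¹.
V = kg·m²·s⁻³·A⁻¹.
Combining: lm⁻¹·cd⁻²·V·m⁻¹ = cd⁻¹ · cd⁻² · (kg·m²·s⁻³·A⁻¹) · m⁻¹ = kg·m·s⁻³·A⁻¹·cd⁻³.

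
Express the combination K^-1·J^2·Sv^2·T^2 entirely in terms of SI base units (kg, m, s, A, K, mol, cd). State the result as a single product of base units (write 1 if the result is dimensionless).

kg⁴·m⁸·s⁻¹²·A⁻²·K⁻¹

J = kg·m²·s⁻².
So J² = kg²·m⁴·s⁻⁴.
Sv = m²·s⁻².
So Sv² = m⁴·s⁻⁴.
T = kg·s⁻²·A⁻¹.
So T² = kg²·s⁻⁴·A⁻².
Combining: K⁻¹·J²·Sv²·T² = K⁻¹ · (kg²·m⁴·s⁻⁴) · (m⁴·s⁻⁴) · (kg²·s⁻⁴·A⁻²) = kg⁴·m⁸·s⁻¹²·A⁻²·K⁻¹.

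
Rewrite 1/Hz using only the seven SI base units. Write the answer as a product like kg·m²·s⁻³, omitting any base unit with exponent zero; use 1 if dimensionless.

s

Hz = 1/s = s⁻¹ (frequency is cycles per second).
So Hz⁻¹ = s.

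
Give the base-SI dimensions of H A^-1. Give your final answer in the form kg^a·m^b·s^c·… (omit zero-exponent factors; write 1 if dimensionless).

kg·m²·s⁻²·A⁻³

H = kg·m²·s⁻²·A⁻².
Combining: H·A⁻¹ = (kg·m²·s⁻²·A⁻²) · A⁻¹ = kg·m²·s⁻²·A⁻³.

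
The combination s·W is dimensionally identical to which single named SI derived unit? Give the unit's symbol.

W = J/s (power = energy per time),
    = kg·m²·s⁻³.
Combining: s·W = s · (kg·m²·s⁻³) = kg·m²·s⁻².
kg·m²·s⁻² is the base-SI form of the joule.

J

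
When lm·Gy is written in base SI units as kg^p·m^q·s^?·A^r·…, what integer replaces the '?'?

lm = cd·sr = cd (luminous flux; sr is dimensionless).
Gy = J/kg (absorbed dose = energy per mass),
    = m²·s⁻².
Combining: lm·Gy = cd · (m²·s⁻²) = m²·s⁻²·cd.
The exponent of s is -2.

-2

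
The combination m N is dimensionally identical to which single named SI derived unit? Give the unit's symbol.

J

N = kg·m·s⁻².
Combining: m·N = m · (kg·m·s⁻²) = kg·m²·s⁻².
kg·m²·s⁻² is the base-SI form of the joule.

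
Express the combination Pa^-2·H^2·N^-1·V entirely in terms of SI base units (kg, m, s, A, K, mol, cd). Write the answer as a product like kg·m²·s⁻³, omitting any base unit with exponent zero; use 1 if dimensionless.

m⁷·s⁻¹·A⁻⁵

Pa = kg·m⁻¹·s⁻².
So Pa⁻² = kg⁻²·m²·s⁴.
H = kg·m²·s⁻²·A⁻².
So H² = kg²·m⁴·s⁻⁴·A⁻⁴.
N = kg·m·s⁻².
So N⁻¹ = kg⁻¹·m⁻¹·s².
V = kg·m²·s⁻³·A⁻¹.
Combining: Pa⁻²·H²·N⁻¹·V = (kg⁻²·m²·s⁴) · (kg²·m⁴·s⁻⁴·A⁻⁴) · (kg⁻¹·m⁻¹·s²) · (kg·m²·s⁻³·A⁻¹) = m⁷·s⁻¹·A⁻⁵.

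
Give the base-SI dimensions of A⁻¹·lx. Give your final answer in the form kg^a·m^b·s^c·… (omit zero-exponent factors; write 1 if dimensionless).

lx = lm/m² (illuminance = luminous flux per area),
    = m⁻²·cd.
Combining: A⁻¹·lx = A⁻¹ · (m⁻²·cd) = m⁻²·A⁻¹·cd.

m⁻²·A⁻¹·cd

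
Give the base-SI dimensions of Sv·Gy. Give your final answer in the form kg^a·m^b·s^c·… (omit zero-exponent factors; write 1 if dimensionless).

m⁴·s⁻⁴

Sv = m²·s⁻².
Gy = m²·s⁻².
Combining: Sv·Gy = (m²·s⁻²) · (m²·s⁻²) = m⁴·s⁻⁴.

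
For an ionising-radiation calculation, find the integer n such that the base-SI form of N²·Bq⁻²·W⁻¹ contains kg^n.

N = kg·m/s² = kg·m·s⁻² (force = mass × acceleration).
So N² = kg²·m²·s⁻⁴.
Bq = 1/s = s⁻¹ (activity is decays per second).
So Bq⁻² = s².
W = J/s (power = energy per time),
    = kg·m²·s⁻³.
So W⁻¹ = kg⁻¹·m⁻²·s³.
Combining: N²·Bq⁻²·W⁻¹ = (kg²·m²·s⁻⁴) · s² · (kg⁻¹·m⁻²·s³) = kg·s.
The exponent of kg is 1.

1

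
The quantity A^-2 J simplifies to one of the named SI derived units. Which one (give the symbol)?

J = kg·m²·s⁻².
Combining: A⁻²·J = A⁻² · (kg·m²·s⁻²) = kg·m²·s⁻²·A⁻².
kg·m²·s⁻²·A⁻² is the base-SI form of the henry.

H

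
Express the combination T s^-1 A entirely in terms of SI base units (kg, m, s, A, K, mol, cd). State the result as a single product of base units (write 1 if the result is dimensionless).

T = kg·s⁻²·A⁻¹.
Combining: T·s⁻¹·A = (kg·s⁻²·A⁻¹) · s⁻¹ · A = kg·s⁻³.

kg·s⁻³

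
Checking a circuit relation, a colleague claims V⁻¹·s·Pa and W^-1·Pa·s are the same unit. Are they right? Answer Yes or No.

Left side:
  V = kg·m²·s⁻³·A⁻¹.
  So V⁻¹ = kg⁻¹·m⁻²·s³·A.
  Pa = kg·m⁻¹·s⁻².
  Combining: V⁻¹·s·Pa = (kg⁻¹·m⁻²·s³·A) · s · (kg·m⁻¹·s⁻²) = m⁻³·s²·A.
Right side:
  W = J/s (power = energy per time),
      = kg·m²·s⁻³.
  So W⁻¹ = kg⁻¹·m⁻²·s³.
  Pa = N/m² (pressure = force per area),
      = kg·m⁻¹·s⁻².
  Combining: W⁻¹·Pa·s = (kg⁻¹·m⁻²·s³) · (kg·m⁻¹·s⁻²) · s = m⁻³·s².
Left is m⁻³·s²·A; right is m⁻³·s² — different.

No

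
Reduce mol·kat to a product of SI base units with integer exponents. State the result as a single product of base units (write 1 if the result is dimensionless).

kat = mol/s = s⁻¹·mol (catalytic activity).
Combining: mol·kat = mol · (s⁻¹·mol) = s⁻¹·mol².

s⁻¹·mol²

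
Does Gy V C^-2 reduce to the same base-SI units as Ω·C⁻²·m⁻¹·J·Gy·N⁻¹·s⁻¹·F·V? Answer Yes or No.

Left side:
  Gy = m²·s⁻².
  V = kg·m²·s⁻³·A⁻¹.
  C = s·A.
  So C⁻² = s⁻²·A⁻².
  Combining: Gy·V·C⁻² = (m²·s⁻²) · (kg·m²·s⁻³·A⁻¹) · (s⁻²·A⁻²) = kg·m⁴·s⁻⁷·A⁻³.
Right side:
  Ω = V/A (resistance = voltage per current),
      = kg·m²·s⁻³·A⁻².
  C = A·s = s·A (charge = current × time).
  So C⁻² = s⁻²·A⁻².
  J = N·m (work = force × distance),
      = kg·m²·s⁻².
  Gy = J/kg (absorbed dose = energy per mass),
      = m²·s⁻².
  N = kg·m/s² = kg·m·s⁻² (force = mass × acceleration).
  So N⁻¹ = kg⁻¹·m⁻¹·s².
  F = C/V (capacitance = charge per voltage),
      = A·s/(kg·m²·s⁻³·A⁻¹) (substituting C and V),
      = kg⁻¹·m⁻²·s⁴·A².
  V = W/A (potential = power per current),
      = kg·m²·s⁻³·A⁻¹.
  Combining: Ω·C⁻²·m⁻¹·J·Gy·N⁻¹·s⁻¹·F·V = (kg·m²·s⁻³·A⁻²) · (s⁻²·A⁻²) · m⁻¹ · (kg·m²·s⁻²) · (m²·s⁻²) · (kg⁻¹·m⁻¹·s²) · s⁻¹ · (kg⁻¹·m⁻²·s⁴·A²) · (kg·m²·s⁻³·A⁻¹) = kg·m⁴·s⁻⁷·A⁻³.
Both reduce to kg·m⁴·s⁻⁷·A⁻³.

Yes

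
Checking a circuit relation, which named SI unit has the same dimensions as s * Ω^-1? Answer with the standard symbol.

F

Ω = kg·m²·s⁻³·A⁻².
So Ω⁻¹ = kg⁻¹·m⁻²·s³·A².
Combining: s·Ω⁻¹ = s · (kg⁻¹·m⁻²·s³·A²) = kg⁻¹·m⁻²·s⁴·A².
kg⁻¹·m⁻²·s⁴·A² is the base-SI form of the farad.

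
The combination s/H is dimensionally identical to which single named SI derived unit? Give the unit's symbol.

H = kg·m²·s⁻²·A⁻².
So H⁻¹ = kg⁻¹·m⁻²·s²·A².
Combining: s·H⁻¹ = s · (kg⁻¹·m⁻²·s²·A²) = kg⁻¹·m⁻²·s³·A².
kg⁻¹·m⁻²·s³·A² is the base-SI form of the siemens.

S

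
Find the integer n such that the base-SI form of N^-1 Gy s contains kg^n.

-1

N = kg·m/s² = kg·m·s⁻² (force = mass × acceleration).
So N⁻¹ = kg⁻¹·m⁻¹·s².
Gy = J/kg (absorbed dose = energy per mass),
    = m²·s⁻².
Combining: N⁻¹·Gy·s = (kg⁻¹·m⁻¹·s²) · (m²·s⁻²) · s = kg⁻¹·m·s.
The exponent of kg is -1.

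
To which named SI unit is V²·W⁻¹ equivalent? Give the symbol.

Ω

V = W/A (potential = power per current),
    = kg·m²·s⁻³·A⁻¹.
So V² = kg²·m⁴·s⁻⁶·A⁻².
W = J/s (power = energy per time),
    = kg·m²·s⁻³.
So W⁻¹ = kg⁻¹·m⁻²·s³.
Combining: V²·W⁻¹ = (kg²·m⁴·s⁻⁶·A⁻²) · (kg⁻¹·m⁻²·s³) = kg·m²·s⁻³·A⁻².
kg·m²·s⁻³·A⁻² is the base-SI form of the ohm.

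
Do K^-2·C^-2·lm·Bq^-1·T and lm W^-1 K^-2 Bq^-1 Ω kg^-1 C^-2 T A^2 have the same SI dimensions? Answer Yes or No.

Left side:
  C = A·s = s·A (charge = current × time).
  So C⁻² = s⁻²·A⁻².
  lm = cd·sr = cd (luminous flux; sr is dimensionless).
  Bq = 1/s = s⁻¹ (activity is decays per second).
  So Bq⁻¹ = s.
  T = Wb/m² (flux density = flux per area),
      = kg·s⁻²·A⁻¹.
  Combining: K⁻²·C⁻²·lm·Bq⁻¹·T = K⁻² · (s⁻²·A⁻²) · cd · s · (kg·s⁻²·A⁻¹) = kg·s⁻³·A⁻³·K⁻²·cd.
Right side:
  lm = cd.
  W = kg·m²·s⁻³.
  So W⁻¹ = kg⁻¹·m⁻²·s³.
  Bq = s⁻¹.
  So Bq⁻¹ = s.
  Ω = kg·m²·s⁻³·A⁻².
  C = s·A.
  So C⁻² = s⁻²·A⁻².
  T = kg·s⁻²·A⁻¹.
  Combining: lm·W⁻¹·K⁻²·Bq⁻¹·Ω·kg⁻¹·C⁻²·T·A² = cd · (kg⁻¹·m⁻²·s³) · K⁻² · s · (kg·m²·s⁻³·A⁻²) · kg⁻¹ · (s⁻²·A⁻²) · (kg·s⁻²·A⁻¹) · A² = s⁻³·A⁻³·K⁻²·cd.
Left is kg·s⁻³·A⁻³·K⁻²·cd; right is s⁻³·A⁻³·K⁻²·cd — different.

No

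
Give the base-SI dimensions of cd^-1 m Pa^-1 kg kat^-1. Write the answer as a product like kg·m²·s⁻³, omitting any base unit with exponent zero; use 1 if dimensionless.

Pa = kg·m⁻¹·s⁻².
So Pa⁻¹ = kg⁻¹·m·s².
kat = s⁻¹·mol.
So kat⁻¹ = s·mol⁻¹.
Combining: cd⁻¹·m·Pa⁻¹·kg·kat⁻¹ = cd⁻¹ · m · (kg⁻¹·m·s²) · kg · (s·mol⁻¹) = m²·s³·mol⁻¹·cd⁻¹.

m²·s³·mol⁻¹·cd⁻¹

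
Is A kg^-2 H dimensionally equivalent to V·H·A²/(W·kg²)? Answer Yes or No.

Yes

Left side:
  H = Wb/A (inductance = flux per current),
      = kg·m²·s⁻²·A⁻².
  Combining: A·kg⁻²·H = A · kg⁻² · (kg·m²·s⁻²·A⁻²) = kg⁻¹·m²·s⁻²·A⁻¹.
Right side:
  V = W/A (potential = power per current),
      = kg·m²·s⁻³·A⁻¹.
  W = J/s (power = energy per time),
      = kg·m²·s⁻³.
  So W⁻¹ = kg⁻¹·m⁻²·s³.
  H = Wb/A (inductance = flux per current),
      = kg·m²·s⁻²·A⁻².
  Combining: V·W⁻¹·H·A²·kg⁻² = (kg·m²·s⁻³·A⁻¹) · (kg⁻¹·m⁻²·s³) · (kg·m²·s⁻²·A⁻²) · A² · kg⁻² = kg⁻¹·m²·s⁻²·A⁻¹.
Both reduce to kg⁻¹·m²·s⁻²·A⁻¹.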